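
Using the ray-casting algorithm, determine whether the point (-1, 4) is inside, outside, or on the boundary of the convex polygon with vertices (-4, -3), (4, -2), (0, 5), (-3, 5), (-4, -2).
The point (-1, 4) lies strictly inside the polygon

Cast a horizontal ray to the right from the query point and count how many polygon edges it crosses (each edge strictly once or zero times, handled with the usual half-open convention). 
Parity of crossings → odd ⇒ inside.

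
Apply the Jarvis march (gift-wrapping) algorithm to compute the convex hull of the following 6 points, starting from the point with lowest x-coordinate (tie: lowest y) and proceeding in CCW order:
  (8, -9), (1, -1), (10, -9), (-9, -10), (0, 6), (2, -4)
Hull (CCW) = [(-9, -10), (10, -9), (0, 6)]

Jarvis march: at each step, from the current hull vertex p, select the next vertex q as the point such that every other point lies strictly to the left of (or on) the directed line p → q. (Equivalently: for every other point r, the cross product (q − p) × (r − p) ≥ 0.)
Starting point (lowest x, tie lowest y): (-9, -10). Wrap until returning to start. Resulting hull: (-9, -10), (10, -9), (0, 6).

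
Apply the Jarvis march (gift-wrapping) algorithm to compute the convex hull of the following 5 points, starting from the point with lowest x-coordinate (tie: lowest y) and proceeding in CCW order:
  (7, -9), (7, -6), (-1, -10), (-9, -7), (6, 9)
Hull (CCW) = [(-9, -7), (-1, -10), (7, -9), (7, -6), (6, 9)]

Jarvis march: at each step, from the current hull vertex p, select the next vertex q as the point such that every other point lies strictly to the left of (or on) the directed line p → q. (Equivalently: for every other point r, the cross product (q − p) × (r − p) ≥ 0.)
Starting point (lowest x, tie lowest y): (-9, -7). Wrap until returning to start. Resulting hull: (-9, -7), (-1, -10), (7, -9), (7, -6), (6, 9).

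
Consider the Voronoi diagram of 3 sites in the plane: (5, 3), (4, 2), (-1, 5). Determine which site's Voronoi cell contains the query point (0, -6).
Nearest site = (4, 2)

The Voronoi cell of site s contains exactly those query points closer to s than to any other site. Compute squared distances from q = (0, -6) to each site:
  (4 − 0)² + (2 − -6)² = 80
  (5 − 0)² + (3 − -6)² = 106
  (-1 − 0)² + (5 − -6)² = 122
Minimum is attained by (4, 2), so q lies in its Voronoi cell.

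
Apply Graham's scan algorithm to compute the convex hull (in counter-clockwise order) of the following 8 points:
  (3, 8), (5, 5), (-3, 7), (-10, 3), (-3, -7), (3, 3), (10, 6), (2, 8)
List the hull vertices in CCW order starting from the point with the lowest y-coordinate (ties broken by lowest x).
Hull (CCW) = [(-3, -7), (10, 6), (3, 8), (2, 8), (-3, 7), (-10, 3)]

Graham scan procedure:
  1. Find the pivot p₀ = point with lowest y (tie → lowest x): (-3, -7).
  2. Sort the remaining points by polar angle around p₀.
  3. Walk through sorted points, maintaining a stack; pop the top while the last three entries make a non-left turn (cross product ≤ 0).
  4. Final stack is the convex hull in CCW order: (-3, -7), (10, 6), (3, 8), (2, 8), (-3, 7), (-10, 3).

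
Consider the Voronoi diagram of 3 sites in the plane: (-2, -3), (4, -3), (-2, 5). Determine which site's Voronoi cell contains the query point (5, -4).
Nearest site = (4, -3)

The Voronoi cell of site s contains exactly those query points closer to s than to any other site. Compute squared distances from q = (5, -4) to each site:
  (4 − 5)² + (-3 − -4)² = 2
  (-2 − 5)² + (-3 − -4)² = 50
  (-2 − 5)² + (5 − -4)² = 130
Minimum is attained by (4, -3), so q lies in its Voronoi cell.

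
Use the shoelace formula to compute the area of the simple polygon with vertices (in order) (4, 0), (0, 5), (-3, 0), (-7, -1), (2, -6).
Area = 53

Shoelace formula: Area = (1/2) |Σ_i (x_i · y_{i+1} − x_{i+1} · y_i)| (indices mod n). Compute each cross term:
  (4)(5) − (0)(0) = 20
  (0)(0) − (-3)(5) = 15
  (-3)(-1) − (-7)(0) = 3
  (-7)(-6) − (2)(-1) = 44
  (2)(0) − (4)(-6) = 24
Sum = 106, so (signed) Area = 106/2 = 53, |Area| = 53.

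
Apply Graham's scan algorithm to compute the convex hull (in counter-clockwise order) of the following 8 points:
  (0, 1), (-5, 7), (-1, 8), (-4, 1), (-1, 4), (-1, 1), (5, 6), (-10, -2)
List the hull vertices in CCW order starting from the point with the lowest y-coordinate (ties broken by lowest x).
Hull (CCW) = [(-10, -2), (0, 1), (5, 6), (-1, 8), (-5, 7)]

Graham scan procedure:
  1. Find the pivot p₀ = point with lowest y (tie → lowest x): (-10, -2).
  2. Sort the remaining points by polar angle around p₀.
  3. Walk through sorted points, maintaining a stack; pop the top while the last three entries make a non-left turn (cross product ≤ 0).
  4. Final stack is the convex hull in CCW order: (-10, -2), (0, 1), (5, 6), (-1, 8), (-5, 7).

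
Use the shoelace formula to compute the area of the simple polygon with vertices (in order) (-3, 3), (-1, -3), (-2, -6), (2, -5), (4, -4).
Area = 23

Shoelace formula: Area = (1/2) |Σ_i (x_i · y_{i+1} − x_{i+1} · y_i)| (indices mod n). Compute each cross term:
  (-3)(-3) − (-1)(3) = 12
  (-1)(-6) − (-2)(-3) = 0
  (-2)(-5) − (2)(-6) = 22
  (2)(-4) − (4)(-5) = 12
  (4)(3) − (-3)(-4) = 0
Sum = 46, so (signed) Area = 46/2 = 23, |Area| = 23.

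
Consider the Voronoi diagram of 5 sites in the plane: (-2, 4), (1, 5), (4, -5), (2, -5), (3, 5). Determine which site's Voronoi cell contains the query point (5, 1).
Nearest site = (3, 5)

The Voronoi cell of site s contains exactly those query points closer to s than to any other site. Compute squared distances from q = (5, 1) to each site:
  (3 − 5)² + (5 − 1)² = 20
  (1 − 5)² + (5 − 1)² = 32
  (4 − 5)² + (-5 − 1)² = 37
  (2 − 5)² + (-5 − 1)² = 45
  (-2 − 5)² + (4 − 1)² = 58
Minimum is attained by (3, 5), so q lies in its Voronoi cell.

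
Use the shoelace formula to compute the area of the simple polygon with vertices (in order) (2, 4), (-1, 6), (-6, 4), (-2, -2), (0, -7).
Area = 48

Shoelace formula: Area = (1/2) |Σ_i (x_i · y_{i+1} − x_{i+1} · y_i)| (indices mod n). Compute each cross term:
  (2)(6) − (-1)(4) = 16
  (-1)(4) − (-6)(6) = 32
  (-6)(-2) − (-2)(4) = 20
  (-2)(-7) − (0)(-2) = 14
  (0)(4) − (2)(-7) = 14
Sum = 96, so (signed) Area = 96/2 = 48, |Area| = 48.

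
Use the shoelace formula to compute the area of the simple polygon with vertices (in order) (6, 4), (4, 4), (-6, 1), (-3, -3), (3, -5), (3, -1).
Area = 111/2

Shoelace formula: Area = (1/2) |Σ_i (x_i · y_{i+1} − x_{i+1} · y_i)| (indices mod n). Compute each cross term:
  (6)(4) − (4)(4) = 8
  (4)(1) − (-6)(4) = 28
  (-6)(-3) − (-3)(1) = 21
  (-3)(-5) − (3)(-3) = 24
  (3)(-1) − (3)(-5) = 12
  (3)(4) − (6)(-1) = 18
Sum = 111, so (signed) Area = 111/2 = 111/2, |Area| = 111/2.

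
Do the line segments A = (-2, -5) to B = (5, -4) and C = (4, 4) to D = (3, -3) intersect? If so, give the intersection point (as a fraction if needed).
No (intersection of containing lines falls outside at least one segment)

Parametrize and solve: t = 11/16, s = 19/16. At least one of these is outside [0, 1], so the segments do not intersect.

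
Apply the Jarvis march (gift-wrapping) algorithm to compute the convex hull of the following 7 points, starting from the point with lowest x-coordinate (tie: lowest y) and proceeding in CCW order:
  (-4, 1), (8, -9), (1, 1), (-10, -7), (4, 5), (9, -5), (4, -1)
Hull (CCW) = [(-10, -7), (8, -9), (9, -5), (4, 5), (-4, 1)]

Jarvis march: at each step, from the current hull vertex p, select the next vertex q as the point such that every other point lies strictly to the left of (or on) the directed line p → q. (Equivalently: for every other point r, the cross product (q − p) × (r − p) ≥ 0.)
Starting point (lowest x, tie lowest y): (-10, -7). Wrap until returning to start. Resulting hull: (-10, -7), (8, -9), (9, -5), (4, 5), (-4, 1).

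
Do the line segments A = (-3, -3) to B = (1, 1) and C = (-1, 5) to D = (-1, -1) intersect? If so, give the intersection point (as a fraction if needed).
Yes; intersection at (-1, -1) (t = 1/2 on AB, s = 1 on CD)

Parametrize AB as A + t(B − A) = (-3 + 4 t, -3 + 4 t) and CD as C + s(D − C) = (-1 + 0 s, 5 + -6 s). Solve the linear system for (t, s). Determinant = 24 ≠ 0, so a unique intersection of the containing lines exists. Solution: t = 1/2, s = 1 — both in [0, 1], so the segments cross. Intersection point: (-1, -1).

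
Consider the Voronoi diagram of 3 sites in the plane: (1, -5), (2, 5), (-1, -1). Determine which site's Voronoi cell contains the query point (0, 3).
Nearest site = (2, 5)

The Voronoi cell of site s contains exactly those query points closer to s than to any other site. Compute squared distances from q = (0, 3) to each site:
  (2 − 0)² + (5 − 3)² = 8
  (-1 − 0)² + (-1 − 3)² = 17
  (1 − 0)² + (-5 − 3)² = 65
Minimum is attained by (2, 5), so q lies in its Voronoi cell.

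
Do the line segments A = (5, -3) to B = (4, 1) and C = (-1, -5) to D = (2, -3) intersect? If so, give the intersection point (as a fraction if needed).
No (intersection of containing lines falls outside at least one segment)

Parametrize and solve: t = 3/7, s = 13/7. At least one of these is outside [0, 1], so the segments do not intersect.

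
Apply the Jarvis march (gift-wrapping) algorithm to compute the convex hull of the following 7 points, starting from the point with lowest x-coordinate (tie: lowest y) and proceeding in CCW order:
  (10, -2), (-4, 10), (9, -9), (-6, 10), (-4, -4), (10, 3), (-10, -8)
Hull (CCW) = [(-10, -8), (9, -9), (10, -2), (10, 3), (-4, 10), (-6, 10)]

Jarvis march: at each step, from the current hull vertex p, select the next vertex q as the point such that every other point lies strictly to the left of (or on) the directed line p → q. (Equivalently: for every other point r, the cross product (q − p) × (r − p) ≥ 0.)
Starting point (lowest x, tie lowest y): (-10, -8). Wrap until returning to start. Resulting hull: (-10, -8), (9, -9), (10, -2), (10, 3), (-4, 10), (-6, 10).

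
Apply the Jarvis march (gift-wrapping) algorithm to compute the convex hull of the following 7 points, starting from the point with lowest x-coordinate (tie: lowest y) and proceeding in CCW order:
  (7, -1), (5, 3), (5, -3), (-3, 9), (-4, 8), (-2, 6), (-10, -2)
Hull (CCW) = [(-10, -2), (5, -3), (7, -1), (5, 3), (-3, 9), (-4, 8)]

Jarvis march: at each step, from the current hull vertex p, select the next vertex q as the point such that every other point lies strictly to the left of (or on) the directed line p → q. (Equivalently: for every other point r, the cross product (q − p) × (r − p) ≥ 0.)
Starting point (lowest x, tie lowest y): (-10, -2). Wrap until returning to start. Resulting hull: (-10, -2), (5, -3), (7, -1), (5, 3), (-3, 9), (-4, 8).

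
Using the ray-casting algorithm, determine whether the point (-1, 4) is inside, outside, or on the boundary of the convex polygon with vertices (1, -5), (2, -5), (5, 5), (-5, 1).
The point (-1, 4) lies strictly outside the polygon

Cast a horizontal ray to the right from the query point and count how many polygon edges it crosses (each edge strictly once or zero times, handled with the usual half-open convention). 
Parity of crossings → even ⇒ outside.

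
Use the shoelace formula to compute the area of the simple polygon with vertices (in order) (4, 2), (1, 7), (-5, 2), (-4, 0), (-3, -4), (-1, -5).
Area = 58

Shoelace formula: Area = (1/2) |Σ_i (x_i · y_{i+1} − x_{i+1} · y_i)| (indices mod n). Compute each cross term:
  (4)(7) − (1)(2) = 26
  (1)(2) − (-5)(7) = 37
  (-5)(0) − (-4)(2) = 8
  (-4)(-4) − (-3)(0) = 16
  (-3)(-5) − (-1)(-4) = 11
  (-1)(2) − (4)(-5) = 18
Sum = 116, so (signed) Area = 116/2 = 58, |Area| = 58.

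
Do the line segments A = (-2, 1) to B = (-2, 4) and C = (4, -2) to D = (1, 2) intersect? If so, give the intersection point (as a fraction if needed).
No (intersection of containing lines falls outside at least one segment)

Parametrize and solve: t = 5/3, s = 2. At least one of these is outside [0, 1], so the segments do not intersect.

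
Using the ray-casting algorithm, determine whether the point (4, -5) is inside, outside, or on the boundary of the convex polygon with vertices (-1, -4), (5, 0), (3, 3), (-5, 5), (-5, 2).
The point (4, -5) lies strictly outside the polygon

Cast a horizontal ray to the right from the query point and count how many polygon edges it crosses (each edge strictly once or zero times, handled with the usual half-open convention). 
Parity of crossings → even ⇒ outside.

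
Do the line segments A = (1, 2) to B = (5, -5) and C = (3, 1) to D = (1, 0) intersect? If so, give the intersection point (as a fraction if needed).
Yes; intersection at (17/9, 4/9) (t = 2/9 on AB, s = 5/9 on CD)

Parametrize AB as A + t(B − A) = (1 + 4 t, 2 + -7 t) and CD as C + s(D − C) = (3 + -2 s, 1 + -1 s). Solve the linear system for (t, s). Determinant = 18 ≠ 0, so a unique intersection of the containing lines exists. Solution: t = 2/9, s = 5/9 — both in [0, 1], so the segments cross. Intersection point: (17/9, 4/9).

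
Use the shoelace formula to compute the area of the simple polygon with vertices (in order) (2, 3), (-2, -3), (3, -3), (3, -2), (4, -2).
Area = 18

Shoelace formula: Area = (1/2) |Σ_i (x_i · y_{i+1} − x_{i+1} · y_i)| (indices mod n). Compute each cross term:
  (2)(-3) − (-2)(3) = 0
  (-2)(-3) − (3)(-3) = 15
  (3)(-2) − (3)(-3) = 3
  (3)(-2) − (4)(-2) = 2
  (4)(3) − (2)(-2) = 16
Sum = 36, so (signed) Area = 36/2 = 18, |Area| = 18.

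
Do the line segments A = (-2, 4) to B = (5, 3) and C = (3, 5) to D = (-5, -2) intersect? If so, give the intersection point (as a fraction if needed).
Yes; intersection at (25/19, 67/19) (t = 9/19 on AB, s = 4/19 on CD)

Parametrize AB as A + t(B − A) = (-2 + 7 t, 4 + -1 t) and CD as C + s(D − C) = (3 + -8 s, 5 + -7 s). Solve the linear system for (t, s). Determinant = 57 ≠ 0, so a unique intersection of the containing lines exists. Solution: t = 9/19, s = 4/19 — both in [0, 1], so the segments cross. Intersection point: (25/19, 67/19).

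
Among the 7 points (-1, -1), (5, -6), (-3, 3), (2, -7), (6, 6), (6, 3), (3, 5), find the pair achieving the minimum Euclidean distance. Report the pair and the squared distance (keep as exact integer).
Pair = ((6, 6), (6, 3)); squared distance = 9

Compute all C(7, 2) = 21 pairwise squared distances (x_i − x_j)² + (y_i − y_j)². The minimum is 9, attained by the pair ((6, 6), (6, 3)).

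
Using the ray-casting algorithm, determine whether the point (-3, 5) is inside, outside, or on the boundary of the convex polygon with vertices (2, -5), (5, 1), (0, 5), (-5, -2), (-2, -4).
The point (-3, 5) lies strictly outside the polygon

Cast a horizontal ray to the right from the query point and count how many polygon edges it crosses (each edge strictly once or zero times, handled with the usual half-open convention). 
Parity of crossings → even ⇒ outside.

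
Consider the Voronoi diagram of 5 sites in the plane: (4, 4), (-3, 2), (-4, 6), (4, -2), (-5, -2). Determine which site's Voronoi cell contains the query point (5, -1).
Nearest site = (4, -2)

The Voronoi cell of site s contains exactly those query points closer to s than to any other site. Compute squared distances from q = (5, -1) to each site:
  (4 − 5)² + (-2 − -1)² = 2
  (4 − 5)² + (4 − -1)² = 26
  (-3 − 5)² + (2 − -1)² = 73
  (-5 − 5)² + (-2 − -1)² = 101
  (-4 − 5)² + (6 − -1)² = 130
Minimum is attained by (4, -2), so q lies in its Voronoi cell.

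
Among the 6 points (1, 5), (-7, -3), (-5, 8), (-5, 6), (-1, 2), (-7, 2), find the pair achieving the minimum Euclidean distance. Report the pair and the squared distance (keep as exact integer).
Pair = ((-5, 8), (-5, 6)); squared distance = 4

Compute all C(6, 2) = 15 pairwise squared distances (x_i − x_j)² + (y_i − y_j)². The minimum is 4, attained by the pair ((-5, 8), (-5, 6)).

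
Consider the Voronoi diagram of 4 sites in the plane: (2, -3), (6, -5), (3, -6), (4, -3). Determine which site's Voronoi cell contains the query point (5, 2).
Nearest site = (4, -3)

The Voronoi cell of site s contains exactly those query points closer to s than to any other site. Compute squared distances from q = (5, 2) to each site:
  (4 − 5)² + (-3 − 2)² = 26
  (2 − 5)² + (-3 − 2)² = 34
  (6 − 5)² + (-5 − 2)² = 50
  (3 − 5)² + (-6 − 2)² = 68
Minimum is attained by (4, -3), so q lies in its Voronoi cell.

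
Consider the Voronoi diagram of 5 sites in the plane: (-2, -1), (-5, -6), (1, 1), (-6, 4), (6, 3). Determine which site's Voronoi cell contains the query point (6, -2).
Nearest site = (6, 3)

The Voronoi cell of site s contains exactly those query points closer to s than to any other site. Compute squared distances from q = (6, -2) to each site:
  (6 − 6)² + (3 − -2)² = 25
  (1 − 6)² + (1 − -2)² = 34
  (-2 − 6)² + (-1 − -2)² = 65
  (-5 − 6)² + (-6 − -2)² = 137
  (-6 − 6)² + (4 − -2)² = 180
Minimum is attained by (6, 3), so q lies in its Voronoi cell.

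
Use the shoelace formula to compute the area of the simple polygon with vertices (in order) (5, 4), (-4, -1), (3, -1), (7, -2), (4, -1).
Area = 41/2

Shoelace formula: Area = (1/2) |Σ_i (x_i · y_{i+1} − x_{i+1} · y_i)| (indices mod n). Compute each cross term:
  (5)(-1) − (-4)(4) = 11
  (-4)(-1) − (3)(-1) = 7
  (3)(-2) − (7)(-1) = 1
  (7)(-1) − (4)(-2) = 1
  (4)(4) − (5)(-1) = 21
Sum = 41, so (signed) Area = 41/2 = 41/2, |Area| = 41/2.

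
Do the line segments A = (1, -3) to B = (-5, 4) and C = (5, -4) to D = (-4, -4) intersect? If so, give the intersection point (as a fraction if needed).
No (intersection of containing lines falls outside at least one segment)

Parametrize and solve: t = -1/7, s = 22/63. At least one of these is outside [0, 1], so the segments do not intersect.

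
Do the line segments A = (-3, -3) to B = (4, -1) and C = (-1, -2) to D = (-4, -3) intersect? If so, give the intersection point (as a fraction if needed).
No (intersection of containing lines falls outside at least one segment)

Parametrize and solve: t = -1, s = 3. At least one of these is outside [0, 1], so the segments do not intersect.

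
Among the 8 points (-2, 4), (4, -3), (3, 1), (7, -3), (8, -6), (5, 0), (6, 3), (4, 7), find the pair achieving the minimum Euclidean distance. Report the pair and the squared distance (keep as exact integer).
Pair = ((3, 1), (5, 0)); squared distance = 5

Compute all C(8, 2) = 28 pairwise squared distances (x_i − x_j)² + (y_i − y_j)². The minimum is 5, attained by the pair ((3, 1), (5, 0)).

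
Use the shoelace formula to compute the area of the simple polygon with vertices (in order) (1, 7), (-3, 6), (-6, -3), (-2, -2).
Area = 33

Shoelace formula: Area = (1/2) |Σ_i (x_i · y_{i+1} − x_{i+1} · y_i)| (indices mod n). Compute each cross term:
  (1)(6) − (-3)(7) = 27
  (-3)(-3) − (-6)(6) = 45
  (-6)(-2) − (-2)(-3) = 6
  (-2)(7) − (1)(-2) = -12
Sum = 66, so (signed) Area = 66/2 = 33, |Area| = 33.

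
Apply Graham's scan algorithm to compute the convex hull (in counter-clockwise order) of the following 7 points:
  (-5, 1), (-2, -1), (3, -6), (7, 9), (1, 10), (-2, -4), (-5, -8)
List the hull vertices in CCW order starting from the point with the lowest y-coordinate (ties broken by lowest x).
Hull (CCW) = [(-5, -8), (3, -6), (7, 9), (1, 10), (-5, 1)]

Graham scan procedure:
  1. Find the pivot p₀ = point with lowest y (tie → lowest x): (-5, -8).
  2. Sort the remaining points by polar angle around p₀.
  3. Walk through sorted points, maintaining a stack; pop the top while the last three entries make a non-left turn (cross product ≤ 0).
  4. Final stack is the convex hull in CCW order: (-5, -8), (3, -6), (7, 9), (1, 10), (-5, 1).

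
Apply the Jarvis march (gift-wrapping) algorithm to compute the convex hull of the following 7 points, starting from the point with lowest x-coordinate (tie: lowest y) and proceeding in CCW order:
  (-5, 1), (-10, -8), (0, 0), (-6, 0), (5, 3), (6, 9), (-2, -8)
Hull (CCW) = [(-10, -8), (-2, -8), (5, 3), (6, 9), (-5, 1), (-6, 0)]

Jarvis march: at each step, from the current hull vertex p, select the next vertex q as the point such that every other point lies strictly to the left of (or on) the directed line p → q. (Equivalently: for every other point r, the cross product (q − p) × (r − p) ≥ 0.)
Starting point (lowest x, tie lowest y): (-10, -8). Wrap until returning to start. Resulting hull: (-10, -8), (-2, -8), (5, 3), (6, 9), (-5, 1), (-6, 0).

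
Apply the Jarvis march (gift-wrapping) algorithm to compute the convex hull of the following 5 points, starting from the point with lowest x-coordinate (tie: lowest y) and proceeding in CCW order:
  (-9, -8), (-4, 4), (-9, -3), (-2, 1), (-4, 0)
Hull (CCW) = [(-9, -8), (-2, 1), (-4, 4), (-9, -3)]

Jarvis march: at each step, from the current hull vertex p, select the next vertex q as the point such that every other point lies strictly to the left of (or on) the directed line p → q. (Equivalently: for every other point r, the cross product (q − p) × (r − p) ≥ 0.)
Starting point (lowest x, tie lowest y): (-9, -8). Wrap until returning to start. Resulting hull: (-9, -8), (-2, 1), (-4, 4), (-9, -3).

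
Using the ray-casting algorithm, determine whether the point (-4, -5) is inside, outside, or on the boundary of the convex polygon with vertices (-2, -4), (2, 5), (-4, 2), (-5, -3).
The point (-4, -5) lies strictly outside the polygon

Cast a horizontal ray to the right from the query point and count how many polygon edges it crosses (each edge strictly once or zero times, handled with the usual half-open convention). 
Parity of crossings → even ⇒ outside.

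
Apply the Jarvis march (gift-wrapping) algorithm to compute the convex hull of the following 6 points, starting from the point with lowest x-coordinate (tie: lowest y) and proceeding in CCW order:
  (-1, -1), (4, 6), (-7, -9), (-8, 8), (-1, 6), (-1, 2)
Hull (CCW) = [(-8, 8), (-7, -9), (-1, -1), (4, 6)]

Jarvis march: at each step, from the current hull vertex p, select the next vertex q as the point such that every other point lies strictly to the left of (or on) the directed line p → q. (Equivalently: for every other point r, the cross product (q − p) × (r − p) ≥ 0.)
Starting point (lowest x, tie lowest y): (-8, 8). Wrap until returning to start. Resulting hull: (-8, 8), (-7, -9), (-1, -1), (4, 6).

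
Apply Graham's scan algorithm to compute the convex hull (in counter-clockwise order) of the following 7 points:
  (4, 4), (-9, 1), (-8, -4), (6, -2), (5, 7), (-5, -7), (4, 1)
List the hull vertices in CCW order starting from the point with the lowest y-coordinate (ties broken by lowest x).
Hull (CCW) = [(-5, -7), (6, -2), (5, 7), (-9, 1), (-8, -4)]

Graham scan procedure:
  1. Find the pivot p₀ = point with lowest y (tie → lowest x): (-5, -7).
  2. Sort the remaining points by polar angle around p₀.
  3. Walk through sorted points, maintaining a stack; pop the top while the last three entries make a non-left turn (cross product ≤ 0).
  4. Final stack is the convex hull in CCW order: (-5, -7), (6, -2), (5, 7), (-9, 1), (-8, -4).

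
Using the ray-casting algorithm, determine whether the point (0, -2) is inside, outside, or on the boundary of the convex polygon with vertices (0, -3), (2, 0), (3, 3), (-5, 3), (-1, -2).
The point (0, -2) lies strictly inside the polygon

Cast a horizontal ray to the right from the query point and count how many polygon edges it crosses (each edge strictly once or zero times, handled with the usual half-open convention). 
Parity of crossings → odd ⇒ inside.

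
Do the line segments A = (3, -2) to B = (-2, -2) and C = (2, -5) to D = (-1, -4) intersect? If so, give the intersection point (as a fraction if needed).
No (intersection of containing lines falls outside at least one segment)

Parametrize and solve: t = 2, s = 3. At least one of these is outside [0, 1], so the segments do not intersect.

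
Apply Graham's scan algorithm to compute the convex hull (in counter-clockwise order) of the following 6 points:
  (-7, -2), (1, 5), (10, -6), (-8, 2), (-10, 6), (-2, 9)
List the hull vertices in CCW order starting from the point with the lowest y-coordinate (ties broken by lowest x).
Hull (CCW) = [(10, -6), (-2, 9), (-10, 6), (-7, -2)]

Graham scan procedure:
  1. Find the pivot p₀ = point with lowest y (tie → lowest x): (10, -6).
  2. Sort the remaining points by polar angle around p₀.
  3. Walk through sorted points, maintaining a stack; pop the top while the last three entries make a non-left turn (cross product ≤ 0).
  4. Final stack is the convex hull in CCW order: (10, -6), (-2, 9), (-10, 6), (-7, -2).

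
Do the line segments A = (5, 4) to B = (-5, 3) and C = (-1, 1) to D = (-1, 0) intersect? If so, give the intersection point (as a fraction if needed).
No (intersection of containing lines falls outside at least one segment)

Parametrize and solve: t = 3/5, s = -12/5. At least one of these is outside [0, 1], so the segments do not intersect.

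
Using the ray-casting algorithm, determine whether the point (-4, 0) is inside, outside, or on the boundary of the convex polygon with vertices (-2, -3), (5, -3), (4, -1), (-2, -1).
The point (-4, 0) lies strictly outside the polygon

Cast a horizontal ray to the right from the query point and count how many polygon edges it crosses (each edge strictly once or zero times, handled with the usual half-open convention). 
Parity of crossings → even ⇒ outside.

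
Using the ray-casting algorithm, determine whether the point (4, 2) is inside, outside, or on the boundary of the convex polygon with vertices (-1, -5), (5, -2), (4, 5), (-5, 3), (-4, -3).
The point (4, 2) lies strictly inside the polygon

Cast a horizontal ray to the right from the query point and count how many polygon edges it crosses (each edge strictly once or zero times, handled with the usual half-open convention). 
Parity of crossings → odd ⇒ inside.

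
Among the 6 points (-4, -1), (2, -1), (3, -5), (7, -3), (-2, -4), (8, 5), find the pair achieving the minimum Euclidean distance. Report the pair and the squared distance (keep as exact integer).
Pair = ((-4, -1), (-2, -4)); squared distance = 13

Compute all C(6, 2) = 15 pairwise squared distances (x_i − x_j)² + (y_i − y_j)². The minimum is 13, attained by the pair ((-4, -1), (-2, -4)).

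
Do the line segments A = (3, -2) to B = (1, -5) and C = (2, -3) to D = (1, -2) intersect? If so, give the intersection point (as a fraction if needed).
No (intersection of containing lines falls outside at least one segment)

Parametrize and solve: t = 2/5, s = -1/5. At least one of these is outside [0, 1], so the segments do not intersect.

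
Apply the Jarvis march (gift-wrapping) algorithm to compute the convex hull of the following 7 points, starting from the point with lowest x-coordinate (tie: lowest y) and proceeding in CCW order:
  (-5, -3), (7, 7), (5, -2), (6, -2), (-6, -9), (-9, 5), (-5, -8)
Hull (CCW) = [(-9, 5), (-6, -9), (6, -2), (7, 7)]

Jarvis march: at each step, from the current hull vertex p, select the next vertex q as the point such that every other point lies strictly to the left of (or on) the directed line p → q. (Equivalently: for every other point r, the cross product (q − p) × (r − p) ≥ 0.)
Starting point (lowest x, tie lowest y): (-9, 5). Wrap until returning to start. Resulting hull: (-9, 5), (-6, -9), (6, -2), (7, 7).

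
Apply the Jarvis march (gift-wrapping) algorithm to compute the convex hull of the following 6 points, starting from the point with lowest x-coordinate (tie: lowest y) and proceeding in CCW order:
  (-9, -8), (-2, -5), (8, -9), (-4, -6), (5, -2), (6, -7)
Hull (CCW) = [(-9, -8), (8, -9), (5, -2)]

Jarvis march: at each step, from the current hull vertex p, select the next vertex q as the point such that every other point lies strictly to the left of (or on) the directed line p → q. (Equivalently: for every other point r, the cross product (q − p) × (r − p) ≥ 0.)
Starting point (lowest x, tie lowest y): (-9, -8). Wrap until returning to start. Resulting hull: (-9, -8), (8, -9), (5, -2).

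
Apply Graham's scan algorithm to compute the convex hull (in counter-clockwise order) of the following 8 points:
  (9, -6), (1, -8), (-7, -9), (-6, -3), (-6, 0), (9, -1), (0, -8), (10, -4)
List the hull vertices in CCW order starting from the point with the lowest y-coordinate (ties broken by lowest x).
Hull (CCW) = [(-7, -9), (1, -8), (9, -6), (10, -4), (9, -1), (-6, 0)]

Graham scan procedure:
  1. Find the pivot p₀ = point with lowest y (tie → lowest x): (-7, -9).
  2. Sort the remaining points by polar angle around p₀.
  3. Walk through sorted points, maintaining a stack; pop the top while the last three entries make a non-left turn (cross product ≤ 0).
  4. Final stack is the convex hull in CCW order: (-7, -9), (1, -8), (9, -6), (10, -4), (9, -1), (-6, 0).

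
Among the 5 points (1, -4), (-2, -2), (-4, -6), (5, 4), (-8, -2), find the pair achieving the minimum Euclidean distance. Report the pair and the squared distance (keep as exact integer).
Pair = ((1, -4), (-2, -2)); squared distance = 13

Compute all C(5, 2) = 10 pairwise squared distances (x_i − x_j)² + (y_i − y_j)². The minimum is 13, attained by the pair ((1, -4), (-2, -2)).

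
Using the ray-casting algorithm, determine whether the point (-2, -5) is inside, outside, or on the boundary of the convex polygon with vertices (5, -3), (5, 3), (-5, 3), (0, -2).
The point (-2, -5) lies strictly outside the polygon

Cast a horizontal ray to the right from the query point and count how many polygon edges it crosses (each edge strictly once or zero times, handled with the usual half-open convention). 
Parity of crossings → even ⇒ outside.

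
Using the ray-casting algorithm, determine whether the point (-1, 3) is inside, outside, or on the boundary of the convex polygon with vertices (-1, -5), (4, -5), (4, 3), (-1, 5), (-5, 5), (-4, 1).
The point (-1, 3) lies strictly inside the polygon

Cast a horizontal ray to the right from the query point and count how many polygon edges it crosses (each edge strictly once or zero times, handled with the usual half-open convention). 
Parity of crossings → odd ⇒ inside.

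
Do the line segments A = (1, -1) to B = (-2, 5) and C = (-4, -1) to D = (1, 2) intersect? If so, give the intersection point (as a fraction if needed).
Yes; intersection at (-2/13, 17/13) (t = 5/13 on AB, s = 10/13 on CD)

Parametrize AB as A + t(B − A) = (1 + -3 t, -1 + 6 t) and CD as C + s(D − C) = (-4 + 5 s, -1 + 3 s). Solve the linear system for (t, s). Determinant = 39 ≠ 0, so a unique intersection of the containing lines exists. Solution: t = 5/13, s = 10/13 — both in [0, 1], so the segments cross. Intersection point: (-2/13, 17/13).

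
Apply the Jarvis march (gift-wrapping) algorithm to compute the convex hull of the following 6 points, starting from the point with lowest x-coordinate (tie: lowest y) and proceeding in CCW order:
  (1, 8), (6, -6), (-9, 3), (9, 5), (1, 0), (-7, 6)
Hull (CCW) = [(-9, 3), (6, -6), (9, 5), (1, 8), (-7, 6)]

Jarvis march: at each step, from the current hull vertex p, select the next vertex q as the point such that every other point lies strictly to the left of (or on) the directed line p → q. (Equivalently: for every other point r, the cross product (q − p) × (r − p) ≥ 0.)
Starting point (lowest x, tie lowest y): (-9, 3). Wrap until returning to start. Resulting hull: (-9, 3), (6, -6), (9, 5), (1, 8), (-7, 6).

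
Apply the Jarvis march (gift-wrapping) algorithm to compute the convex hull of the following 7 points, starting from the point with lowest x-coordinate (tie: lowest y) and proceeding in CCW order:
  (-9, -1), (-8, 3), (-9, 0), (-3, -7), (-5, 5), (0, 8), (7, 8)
Hull (CCW) = [(-9, -1), (-3, -7), (7, 8), (0, 8), (-5, 5), (-8, 3), (-9, 0)]

Jarvis march: at each step, from the current hull vertex p, select the next vertex q as the point such that every other point lies strictly to the left of (or on) the directed line p → q. (Equivalently: for every other point r, the cross product (q − p) × (r − p) ≥ 0.)
Starting point (lowest x, tie lowest y): (-9, -1). Wrap until returning to start. Resulting hull: (-9, -1), (-3, -7), (7, 8), (0, 8), (-5, 5), (-8, 3), (-9, 0).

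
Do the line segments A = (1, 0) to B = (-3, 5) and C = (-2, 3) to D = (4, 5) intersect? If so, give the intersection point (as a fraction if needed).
Yes; intersection at (-29/19, 60/19) (t = 12/19 on AB, s = 3/38 on CD)

Parametrize AB as A + t(B − A) = (1 + -4 t, 0 + 5 t) and CD as C + s(D − C) = (-2 + 6 s, 3 + 2 s). Solve the linear system for (t, s). Determinant = 38 ≠ 0, so a unique intersection of the containing lines exists. Solution: t = 12/19, s = 3/38 — both in [0, 1], so the segments cross. Intersection point: (-29/19, 60/19).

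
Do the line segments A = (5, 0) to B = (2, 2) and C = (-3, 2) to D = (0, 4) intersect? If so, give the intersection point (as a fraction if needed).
No (intersection of containing lines falls outside at least one segment)

Parametrize and solve: t = 11/6, s = 5/6. At least one of these is outside [0, 1], so the segments do not intersect.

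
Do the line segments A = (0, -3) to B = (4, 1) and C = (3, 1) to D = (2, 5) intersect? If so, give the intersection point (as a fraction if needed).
No (intersection of containing lines falls outside at least one segment)

Parametrize and solve: t = 4/5, s = -1/5. At least one of these is outside [0, 1], so the segments do not intersect.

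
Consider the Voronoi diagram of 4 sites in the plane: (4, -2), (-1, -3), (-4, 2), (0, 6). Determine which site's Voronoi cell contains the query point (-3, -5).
Nearest site = (-1, -3)

The Voronoi cell of site s contains exactly those query points closer to s than to any other site. Compute squared distances from q = (-3, -5) to each site:
  (-1 − -3)² + (-3 − -5)² = 8
  (-4 − -3)² + (2 − -5)² = 50
  (4 − -3)² + (-2 − -5)² = 58
  (0 − -3)² + (6 − -5)² = 130
Minimum is attained by (-1, -3), so q lies in its Voronoi cell.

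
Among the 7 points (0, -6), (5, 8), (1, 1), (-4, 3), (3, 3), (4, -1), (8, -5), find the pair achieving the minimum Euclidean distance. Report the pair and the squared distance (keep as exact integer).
Pair = ((1, 1), (3, 3)); squared distance = 8

Compute all C(7, 2) = 21 pairwise squared distances (x_i − x_j)² + (y_i − y_j)². The minimum is 8, attained by the pair ((1, 1), (3, 3)).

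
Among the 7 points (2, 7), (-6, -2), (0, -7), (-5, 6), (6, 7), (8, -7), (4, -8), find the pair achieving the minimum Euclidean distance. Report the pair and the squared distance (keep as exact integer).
Pair = ((2, 7), (6, 7)); squared distance = 16

Compute all C(7, 2) = 21 pairwise squared distances (x_i − x_j)² + (y_i − y_j)². The minimum is 16, attained by the pair ((2, 7), (6, 7)).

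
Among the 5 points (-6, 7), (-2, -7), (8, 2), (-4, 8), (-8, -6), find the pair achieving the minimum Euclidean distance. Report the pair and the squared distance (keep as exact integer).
Pair = ((-6, 7), (-4, 8)); squared distance = 5

Compute all C(5, 2) = 10 pairwise squared distances (x_i − x_j)² + (y_i − y_j)². The minimum is 5, attained by the pair ((-6, 7), (-4, 8)).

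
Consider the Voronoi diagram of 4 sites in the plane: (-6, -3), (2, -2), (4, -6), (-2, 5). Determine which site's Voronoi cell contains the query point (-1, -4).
Nearest site = (2, -2)

The Voronoi cell of site s contains exactly those query points closer to s than to any other site. Compute squared distances from q = (-1, -4) to each site:
  (2 − -1)² + (-2 − -4)² = 13
  (-6 − -1)² + (-3 − -4)² = 26
  (4 − -1)² + (-6 − -4)² = 29
  (-2 − -1)² + (5 − -4)² = 82
Minimum is attained by (2, -2), so q lies in its Voronoi cell.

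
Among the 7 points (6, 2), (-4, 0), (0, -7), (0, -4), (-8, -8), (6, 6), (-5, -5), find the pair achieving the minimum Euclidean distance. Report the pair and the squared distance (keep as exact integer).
Pair = ((0, -7), (0, -4)); squared distance = 9

Compute all C(7, 2) = 21 pairwise squared distances (x_i − x_j)² + (y_i − y_j)². The minimum is 9, attained by the pair ((0, -7), (0, -4)).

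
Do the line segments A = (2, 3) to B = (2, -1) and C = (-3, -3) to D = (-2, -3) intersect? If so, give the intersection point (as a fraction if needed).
No (intersection of containing lines falls outside at least one segment)

Parametrize and solve: t = 3/2, s = 5. At least one of these is outside [0, 1], so the segments do not intersect.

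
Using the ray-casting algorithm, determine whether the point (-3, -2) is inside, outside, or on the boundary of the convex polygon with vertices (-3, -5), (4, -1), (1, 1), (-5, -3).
The point (-3, -2) lies strictly inside the polygon

Cast a horizontal ray to the right from the query point and count how many polygon edges it crosses (each edge strictly once or zero times, handled with the usual half-open convention). 
Parity of crossings → odd ⇒ inside.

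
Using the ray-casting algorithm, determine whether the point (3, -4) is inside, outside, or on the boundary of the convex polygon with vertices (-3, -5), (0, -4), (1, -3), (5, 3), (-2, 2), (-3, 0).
The point (3, -4) lies strictly outside the polygon

Cast a horizontal ray to the right from the query point and count how many polygon edges it crosses (each edge strictly once or zero times, handled with the usual half-open convention). 
Parity of crossings → even ⇒ outside.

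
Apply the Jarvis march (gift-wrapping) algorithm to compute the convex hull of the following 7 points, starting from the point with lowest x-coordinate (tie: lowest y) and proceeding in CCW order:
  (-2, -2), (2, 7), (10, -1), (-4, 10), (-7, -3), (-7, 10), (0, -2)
Hull (CCW) = [(-7, -3), (10, -1), (2, 7), (-4, 10), (-7, 10)]

Jarvis march: at each step, from the current hull vertex p, select the next vertex q as the point such that every other point lies strictly to the left of (or on) the directed line p → q. (Equivalently: for every other point r, the cross product (q − p) × (r − p) ≥ 0.)
Starting point (lowest x, tie lowest y): (-7, -3). Wrap until returning to start. Resulting hull: (-7, -3), (10, -1), (2, 7), (-4, 10), (-7, 10).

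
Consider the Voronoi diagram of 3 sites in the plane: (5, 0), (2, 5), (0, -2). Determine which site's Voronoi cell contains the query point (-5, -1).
Nearest site = (0, -2)

The Voronoi cell of site s contains exactly those query points closer to s than to any other site. Compute squared distances from q = (-5, -1) to each site:
  (0 − -5)² + (-2 − -1)² = 26
  (2 − -5)² + (5 − -1)² = 85
  (5 − -5)² + (0 − -1)² = 101
Minimum is attained by (0, -2), so q lies in its Voronoi cell.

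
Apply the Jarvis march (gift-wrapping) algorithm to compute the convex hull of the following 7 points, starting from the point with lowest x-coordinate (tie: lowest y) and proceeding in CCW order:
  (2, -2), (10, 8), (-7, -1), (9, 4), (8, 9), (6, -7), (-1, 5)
Hull (CCW) = [(-7, -1), (6, -7), (9, 4), (10, 8), (8, 9), (-1, 5)]

Jarvis march: at each step, from the current hull vertex p, select the next vertex q as the point such that every other point lies strictly to the left of (or on) the directed line p → q. (Equivalently: for every other point r, the cross product (q − p) × (r − p) ≥ 0.)
Starting point (lowest x, tie lowest y): (-7, -1). Wrap until returning to start. Resulting hull: (-7, -1), (6, -7), (9, 4), (10, 8), (8, 9), (-1, 5).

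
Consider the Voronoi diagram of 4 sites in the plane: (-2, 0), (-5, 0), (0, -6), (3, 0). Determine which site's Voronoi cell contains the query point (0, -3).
Nearest site = (0, -6)

The Voronoi cell of site s contains exactly those query points closer to s than to any other site. Compute squared distances from q = (0, -3) to each site:
  (0 − 0)² + (-6 − -3)² = 9
  (-2 − 0)² + (0 − -3)² = 13
  (3 − 0)² + (0 − -3)² = 18
  (-5 − 0)² + (0 − -3)² = 34
Minimum is attained by (0, -6), so q lies in its Voronoi cell.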